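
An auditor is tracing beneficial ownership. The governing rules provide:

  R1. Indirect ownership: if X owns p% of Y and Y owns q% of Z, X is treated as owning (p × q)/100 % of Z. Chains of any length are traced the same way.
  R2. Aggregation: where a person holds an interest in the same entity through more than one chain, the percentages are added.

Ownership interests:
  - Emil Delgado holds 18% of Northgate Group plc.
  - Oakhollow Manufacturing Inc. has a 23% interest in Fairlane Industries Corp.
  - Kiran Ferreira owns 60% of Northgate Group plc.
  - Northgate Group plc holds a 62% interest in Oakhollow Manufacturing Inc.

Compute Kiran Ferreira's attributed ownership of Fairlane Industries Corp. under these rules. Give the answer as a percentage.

Chain via Northgate Group plc → Oakhollow Manufacturing Inc. (R1): 60% × 62% × 23% = 8.556% of Fairlane Industries Corp.

8.556%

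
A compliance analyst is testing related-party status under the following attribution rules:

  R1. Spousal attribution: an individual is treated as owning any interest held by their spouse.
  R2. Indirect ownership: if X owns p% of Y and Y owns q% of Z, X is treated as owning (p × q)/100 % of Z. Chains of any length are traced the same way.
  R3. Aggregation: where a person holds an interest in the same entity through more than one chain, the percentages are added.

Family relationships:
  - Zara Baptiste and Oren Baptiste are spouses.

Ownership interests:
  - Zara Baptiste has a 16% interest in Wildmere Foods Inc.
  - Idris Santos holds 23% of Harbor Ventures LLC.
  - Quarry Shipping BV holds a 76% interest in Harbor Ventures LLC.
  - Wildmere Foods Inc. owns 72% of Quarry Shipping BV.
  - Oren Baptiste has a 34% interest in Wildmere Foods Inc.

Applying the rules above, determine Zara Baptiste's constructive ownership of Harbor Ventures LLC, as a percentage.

27.36%

By spousal attribution (R1), Zara Baptiste is treated as also owning Oren Baptiste's interest in Wildmere Foods Inc, giving 16% + 34% = 50%.
Chain via Wildmere Foods Inc. → Quarry Shipping BV (R2): 50% × 72% × 76% = 27.36% of Harbor Ventures LLC.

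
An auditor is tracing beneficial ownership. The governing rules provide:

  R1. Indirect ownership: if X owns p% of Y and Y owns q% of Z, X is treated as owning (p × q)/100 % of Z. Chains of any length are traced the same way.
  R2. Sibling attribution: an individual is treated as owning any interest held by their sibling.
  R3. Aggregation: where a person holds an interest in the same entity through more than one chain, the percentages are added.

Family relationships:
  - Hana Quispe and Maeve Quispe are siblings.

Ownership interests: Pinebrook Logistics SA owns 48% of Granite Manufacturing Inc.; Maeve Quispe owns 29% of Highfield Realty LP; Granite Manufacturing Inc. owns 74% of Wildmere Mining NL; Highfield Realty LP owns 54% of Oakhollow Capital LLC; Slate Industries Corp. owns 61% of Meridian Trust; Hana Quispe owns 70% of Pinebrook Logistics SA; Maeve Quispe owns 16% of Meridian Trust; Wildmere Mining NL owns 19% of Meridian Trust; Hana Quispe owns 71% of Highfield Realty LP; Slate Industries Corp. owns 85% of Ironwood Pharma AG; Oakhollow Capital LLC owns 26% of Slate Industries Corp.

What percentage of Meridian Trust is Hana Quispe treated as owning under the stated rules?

29.28856%

By sibling attribution (R2), Hana Quispe is treated as also owning Maeve Quispe's interest in Highfield Realty LP, giving 71% + 29% = 100%.
By sibling attribution (R2), Hana Quispe is treated as owning Maeve Quispe's 16% interest in Meridian Trust.
Chain via Pinebrook Logistics SA → Granite Manufacturing Inc. → Wildmere Mining NL (R1): 70% × 48% × 74% × 19% = 4.72416% of Meridian Trust.
Chain via Highfield Realty LP → Oakhollow Capital LLC → Slate Industries Corp. (R1): 100% × 54% × 26% × 61% = 8.5644% of Meridian Trust.
Direct interest in Meridian Trust: 16%.
Aggregating (R3): 4.72416% + 8.5644% + 16% = 29.28856%.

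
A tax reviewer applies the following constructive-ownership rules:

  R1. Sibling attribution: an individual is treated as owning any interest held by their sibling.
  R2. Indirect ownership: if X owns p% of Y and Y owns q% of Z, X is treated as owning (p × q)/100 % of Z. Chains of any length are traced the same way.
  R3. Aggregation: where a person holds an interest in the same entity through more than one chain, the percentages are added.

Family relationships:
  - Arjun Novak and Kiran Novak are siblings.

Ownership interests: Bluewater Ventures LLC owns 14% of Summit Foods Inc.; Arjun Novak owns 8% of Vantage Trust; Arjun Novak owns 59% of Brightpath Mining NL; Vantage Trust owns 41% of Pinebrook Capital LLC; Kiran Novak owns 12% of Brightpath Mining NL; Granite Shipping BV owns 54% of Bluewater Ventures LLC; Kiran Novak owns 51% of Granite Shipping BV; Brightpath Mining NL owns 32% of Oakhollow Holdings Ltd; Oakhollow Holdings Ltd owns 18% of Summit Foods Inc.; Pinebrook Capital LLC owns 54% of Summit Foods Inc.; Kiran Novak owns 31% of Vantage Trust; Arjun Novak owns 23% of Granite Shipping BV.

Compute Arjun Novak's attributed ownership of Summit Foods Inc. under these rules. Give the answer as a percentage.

18.3186%

By sibling attribution (R1), Arjun Novak is treated as also owning Kiran Novak's interest in Granite Shipping BV, giving 23% + 51% = 74%.
By sibling attribution (R1), Arjun Novak is treated as also owning Kiran Novak's interest in Brightpath Mining NL, giving 59% + 12% = 71%.
By sibling attribution (R1), Arjun Novak is treated as also owning Kiran Novak's interest in Vantage Trust, giving 8% + 31% = 39%.
Chain via Granite Shipping BV → Bluewater Ventures LLC (R2): 74% × 54% × 14% = 5.5944% of Summit Foods Inc.
Chain via Brightpath Mining NL → Oakhollow Holdings Ltd (R2): 71% × 32% × 18% = 4.0896% of Summit Foods Inc.
Chain via Vantage Trust → Pinebrook Capital LLC (R2): 39% × 41% × 54% = 8.6346% of Summit Foods Inc.
Aggregating (R3): 5.5944% + 4.0896% + 8.6346% = 18.3186%.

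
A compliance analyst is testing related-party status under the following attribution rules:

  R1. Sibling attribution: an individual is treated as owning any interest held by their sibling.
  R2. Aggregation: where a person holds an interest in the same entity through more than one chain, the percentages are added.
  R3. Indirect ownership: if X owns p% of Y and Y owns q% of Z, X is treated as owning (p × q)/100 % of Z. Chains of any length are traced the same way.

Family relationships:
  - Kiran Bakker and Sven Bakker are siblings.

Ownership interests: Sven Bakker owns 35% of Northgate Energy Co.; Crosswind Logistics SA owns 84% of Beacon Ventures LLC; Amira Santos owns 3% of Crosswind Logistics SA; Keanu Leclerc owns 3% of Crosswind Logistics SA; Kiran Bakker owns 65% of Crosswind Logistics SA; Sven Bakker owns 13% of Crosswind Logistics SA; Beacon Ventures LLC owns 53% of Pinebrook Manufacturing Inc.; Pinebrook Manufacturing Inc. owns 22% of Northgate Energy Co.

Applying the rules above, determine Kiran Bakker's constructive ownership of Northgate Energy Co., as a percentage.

42.639632%

By sibling attribution (R1), Kiran Bakker is treated as also owning Sven Bakker's interest in Crosswind Logistics SA, giving 65% + 13% = 78%.
By sibling attribution (R1), Kiran Bakker is treated as owning Sven Bakker's 35% interest in Northgate Energy Co.
Chain via Crosswind Logistics SA → Beacon Ventures LLC → Pinebrook Manufacturing Inc. (R3): 78% × 84% × 53% × 22% = 7.639632% of Northgate Energy Co.
Direct interest in Northgate Energy Co: 35%.
Aggregating (R2): 7.639632% + 35% = 42.639632%.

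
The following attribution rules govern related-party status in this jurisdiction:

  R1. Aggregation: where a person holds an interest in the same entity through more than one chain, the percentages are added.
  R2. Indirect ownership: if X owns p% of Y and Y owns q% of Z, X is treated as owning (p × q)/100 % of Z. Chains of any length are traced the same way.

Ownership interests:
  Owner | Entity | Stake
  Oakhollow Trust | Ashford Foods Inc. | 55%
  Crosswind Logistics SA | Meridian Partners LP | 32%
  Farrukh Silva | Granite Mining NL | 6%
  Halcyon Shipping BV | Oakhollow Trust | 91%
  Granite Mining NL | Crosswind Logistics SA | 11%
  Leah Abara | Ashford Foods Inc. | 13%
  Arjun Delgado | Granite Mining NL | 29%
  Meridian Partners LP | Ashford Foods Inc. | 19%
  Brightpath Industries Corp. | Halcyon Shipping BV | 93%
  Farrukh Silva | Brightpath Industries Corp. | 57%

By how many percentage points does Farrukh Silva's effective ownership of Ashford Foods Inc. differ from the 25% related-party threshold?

1.571633

Chain via Granite Mining NL → Crosswind Logistics SA → Meridian Partners LP (R2): 6% × 11% × 32% × 19% = 0.040128% of Ashford Foods Inc.
Chain via Brightpath Industries Corp. → Halcyon Shipping BV → Oakhollow Trust (R2): 57% × 93% × 91% × 55% = 26.531505% of Ashford Foods Inc.
Aggregating (R1): 0.040128% + 26.531505% = 26.571633%.
26.571633% exceeds the 25% threshold by 1.571633 percentage points.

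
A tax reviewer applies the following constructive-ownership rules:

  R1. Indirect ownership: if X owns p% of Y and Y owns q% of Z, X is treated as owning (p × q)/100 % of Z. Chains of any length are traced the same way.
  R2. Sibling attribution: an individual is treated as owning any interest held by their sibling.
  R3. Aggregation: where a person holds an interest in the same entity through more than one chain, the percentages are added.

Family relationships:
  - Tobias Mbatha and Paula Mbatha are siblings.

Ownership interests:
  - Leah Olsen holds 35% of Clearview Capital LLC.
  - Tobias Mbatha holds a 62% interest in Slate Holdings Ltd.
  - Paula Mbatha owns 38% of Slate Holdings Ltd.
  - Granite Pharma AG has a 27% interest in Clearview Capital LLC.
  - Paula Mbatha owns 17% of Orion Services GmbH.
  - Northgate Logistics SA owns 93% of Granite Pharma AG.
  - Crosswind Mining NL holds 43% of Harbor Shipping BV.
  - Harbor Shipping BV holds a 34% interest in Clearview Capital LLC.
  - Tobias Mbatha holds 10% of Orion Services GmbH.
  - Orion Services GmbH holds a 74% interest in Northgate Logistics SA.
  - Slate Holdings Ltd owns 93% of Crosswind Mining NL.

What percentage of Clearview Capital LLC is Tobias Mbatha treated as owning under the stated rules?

By sibling attribution (R2), Tobias Mbatha is treated as also owning Paula Mbatha's interest in Slate Holdings Ltd, giving 62% + 38% = 100%.
By sibling attribution (R2), Tobias Mbatha is treated as also owning Paula Mbatha's interest in Orion Services GmbH, giving 10% + 17% = 27%.
Chain via Slate Holdings Ltd → Crosswind Mining NL → Harbor Shipping BV (R1): 100% × 93% × 43% × 34% = 13.5966% of Clearview Capital LLC.
Chain via Orion Services GmbH → Northgate Logistics SA → Granite Pharma AG (R1): 27% × 74% × 93% × 27% = 5.016978% of Clearview Capital LLC.
Aggregating (R3): 13.5966% + 5.016978% = 18.613578%.

18.613578%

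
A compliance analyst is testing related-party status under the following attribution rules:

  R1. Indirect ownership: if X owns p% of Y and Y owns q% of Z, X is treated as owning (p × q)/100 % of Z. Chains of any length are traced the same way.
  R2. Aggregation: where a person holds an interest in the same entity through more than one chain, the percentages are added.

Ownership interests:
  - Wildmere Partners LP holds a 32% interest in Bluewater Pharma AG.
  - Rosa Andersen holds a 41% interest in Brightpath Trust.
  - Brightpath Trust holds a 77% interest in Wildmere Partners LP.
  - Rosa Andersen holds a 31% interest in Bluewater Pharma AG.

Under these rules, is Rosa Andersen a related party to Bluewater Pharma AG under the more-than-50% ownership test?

Chain via Brightpath Trust → Wildmere Partners LP (R1): 41% × 77% × 32% = 10.1024% of Bluewater Pharma AG.
Direct interest in Bluewater Pharma AG: 31%.
Aggregating (R2): 10.1024% + 31% = 41.1024%.
41.1024% does not exceed the 50% threshold, so Rosa is not a related party to Bluewater Pharma AG.

No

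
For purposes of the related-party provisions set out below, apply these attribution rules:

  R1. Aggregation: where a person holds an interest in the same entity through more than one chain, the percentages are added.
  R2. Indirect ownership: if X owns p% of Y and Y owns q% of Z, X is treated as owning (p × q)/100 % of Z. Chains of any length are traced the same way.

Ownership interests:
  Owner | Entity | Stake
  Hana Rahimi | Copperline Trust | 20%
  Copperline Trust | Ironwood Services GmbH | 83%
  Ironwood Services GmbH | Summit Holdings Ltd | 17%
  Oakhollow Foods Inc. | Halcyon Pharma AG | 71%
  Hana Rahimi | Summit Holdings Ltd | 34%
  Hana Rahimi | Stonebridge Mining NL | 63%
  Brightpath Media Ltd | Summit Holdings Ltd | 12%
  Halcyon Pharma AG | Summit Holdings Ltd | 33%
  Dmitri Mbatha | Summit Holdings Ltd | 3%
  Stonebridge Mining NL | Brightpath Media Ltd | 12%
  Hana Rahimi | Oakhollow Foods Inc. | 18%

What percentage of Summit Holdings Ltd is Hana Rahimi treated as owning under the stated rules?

Chain via Stonebridge Mining NL → Brightpath Media Ltd (R2): 63% × 12% × 12% = 0.9072% of Summit Holdings Ltd.
Chain via Copperline Trust → Ironwood Services GmbH (R2): 20% × 83% × 17% = 2.822% of Summit Holdings Ltd.
Chain via Oakhollow Foods Inc. → Halcyon Pharma AG (R2): 18% × 71% × 33% = 4.2174% of Summit Holdings Ltd.
Direct interest in Summit Holdings Ltd: 34%.
Aggregating (R1): 0.9072% + 2.822% + 4.2174% + 34% = 41.9466%.

41.9466%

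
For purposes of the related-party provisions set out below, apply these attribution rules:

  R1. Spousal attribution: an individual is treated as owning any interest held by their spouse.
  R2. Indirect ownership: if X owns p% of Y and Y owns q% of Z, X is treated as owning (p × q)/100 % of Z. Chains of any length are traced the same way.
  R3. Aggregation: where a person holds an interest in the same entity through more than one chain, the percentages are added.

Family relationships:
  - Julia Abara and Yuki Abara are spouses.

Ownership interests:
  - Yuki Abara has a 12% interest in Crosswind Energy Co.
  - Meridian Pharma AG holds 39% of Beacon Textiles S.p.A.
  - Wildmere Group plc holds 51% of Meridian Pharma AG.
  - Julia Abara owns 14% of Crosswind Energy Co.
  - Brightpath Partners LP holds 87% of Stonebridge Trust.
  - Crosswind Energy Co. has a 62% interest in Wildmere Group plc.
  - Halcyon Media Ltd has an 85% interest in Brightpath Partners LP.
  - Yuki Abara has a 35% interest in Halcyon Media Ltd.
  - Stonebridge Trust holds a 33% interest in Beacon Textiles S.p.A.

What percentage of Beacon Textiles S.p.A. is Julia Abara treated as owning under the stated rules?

By spousal attribution (R1), Julia Abara is treated as also owning Yuki Abara's interest in Crosswind Energy Co, giving 14% + 12% = 26%.
By spousal attribution (R1), Julia Abara is treated as owning Yuki Abara's 35% interest in Halcyon Media Ltd.
Chain via Crosswind Energy Co. → Wildmere Group plc → Meridian Pharma AG (R2): 26% × 62% × 51% × 39% = 3.206268% of Beacon Textiles S.p.A.
Chain via Halcyon Media Ltd → Brightpath Partners LP → Stonebridge Trust (R2): 35% × 85% × 87% × 33% = 8.541225% of Beacon Textiles S.p.A.
Aggregating (R3): 3.206268% + 8.541225% = 11.747493%.

11.747493%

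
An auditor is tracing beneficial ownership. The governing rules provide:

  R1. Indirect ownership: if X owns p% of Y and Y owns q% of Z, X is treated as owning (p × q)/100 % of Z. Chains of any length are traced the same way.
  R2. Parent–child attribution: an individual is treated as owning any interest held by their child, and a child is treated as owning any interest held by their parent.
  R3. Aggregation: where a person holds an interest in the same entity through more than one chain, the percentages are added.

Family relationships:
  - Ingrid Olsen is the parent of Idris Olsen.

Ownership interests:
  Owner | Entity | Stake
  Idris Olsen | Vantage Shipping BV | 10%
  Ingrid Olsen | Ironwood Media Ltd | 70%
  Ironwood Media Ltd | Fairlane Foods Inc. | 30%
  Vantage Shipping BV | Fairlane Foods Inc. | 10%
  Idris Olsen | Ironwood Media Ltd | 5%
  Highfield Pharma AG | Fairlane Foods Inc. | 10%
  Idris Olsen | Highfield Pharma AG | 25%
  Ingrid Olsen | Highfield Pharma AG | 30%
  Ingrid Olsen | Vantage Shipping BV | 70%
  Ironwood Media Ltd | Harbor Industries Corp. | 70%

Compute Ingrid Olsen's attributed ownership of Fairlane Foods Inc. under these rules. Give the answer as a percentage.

By parent–child attribution (R2), Ingrid Olsen is treated as also owning Idris Olsen's interest in Ironwood Media Ltd, giving 70% + 5% = 75%.
By parent–child attribution (R2), Ingrid Olsen is treated as also owning Idris Olsen's interest in Highfield Pharma AG, giving 30% + 25% = 55%.
By parent–child attribution (R2), Ingrid Olsen is treated as also owning Idris Olsen's interest in Vantage Shipping BV, giving 70% + 10% = 80%.
Chain via Ironwood Media Ltd (R1): 75% × 30% = 22.5% of Fairlane Foods Inc.
Chain via Highfield Pharma AG (R1): 55% × 10% = 5.5% of Fairlane Foods Inc.
Chain via Vantage Shipping BV (R1): 80% × 10% = 8% of Fairlane Foods Inc.
Aggregating (R3): 22.5% + 5.5% + 8% = 36%.

36%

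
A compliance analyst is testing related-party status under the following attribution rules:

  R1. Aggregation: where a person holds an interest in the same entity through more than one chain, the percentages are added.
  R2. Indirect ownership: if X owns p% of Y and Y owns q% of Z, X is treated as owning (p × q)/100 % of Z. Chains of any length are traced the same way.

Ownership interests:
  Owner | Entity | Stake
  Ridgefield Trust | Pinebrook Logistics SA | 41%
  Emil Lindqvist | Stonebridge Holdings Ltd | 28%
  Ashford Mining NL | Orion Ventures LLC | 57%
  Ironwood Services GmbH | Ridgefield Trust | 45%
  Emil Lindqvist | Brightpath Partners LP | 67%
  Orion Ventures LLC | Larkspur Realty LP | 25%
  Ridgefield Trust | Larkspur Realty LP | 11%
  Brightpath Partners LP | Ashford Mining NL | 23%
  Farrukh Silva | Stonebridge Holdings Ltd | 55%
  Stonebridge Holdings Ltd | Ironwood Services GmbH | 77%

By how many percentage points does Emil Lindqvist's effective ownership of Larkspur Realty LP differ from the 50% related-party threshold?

46.736855

Chain via Brightpath Partners LP → Ashford Mining NL → Orion Ventures LLC (R2): 67% × 23% × 57% × 25% = 2.195925% of Larkspur Realty LP.
Chain via Stonebridge Holdings Ltd → Ironwood Services GmbH → Ridgefield Trust (R2): 28% × 77% × 45% × 11% = 1.06722% of Larkspur Realty LP.
Aggregating (R1): 2.195925% + 1.06722% = 3.263145%.
3.263145% falls short of the 50% threshold by 46.736855 percentage points.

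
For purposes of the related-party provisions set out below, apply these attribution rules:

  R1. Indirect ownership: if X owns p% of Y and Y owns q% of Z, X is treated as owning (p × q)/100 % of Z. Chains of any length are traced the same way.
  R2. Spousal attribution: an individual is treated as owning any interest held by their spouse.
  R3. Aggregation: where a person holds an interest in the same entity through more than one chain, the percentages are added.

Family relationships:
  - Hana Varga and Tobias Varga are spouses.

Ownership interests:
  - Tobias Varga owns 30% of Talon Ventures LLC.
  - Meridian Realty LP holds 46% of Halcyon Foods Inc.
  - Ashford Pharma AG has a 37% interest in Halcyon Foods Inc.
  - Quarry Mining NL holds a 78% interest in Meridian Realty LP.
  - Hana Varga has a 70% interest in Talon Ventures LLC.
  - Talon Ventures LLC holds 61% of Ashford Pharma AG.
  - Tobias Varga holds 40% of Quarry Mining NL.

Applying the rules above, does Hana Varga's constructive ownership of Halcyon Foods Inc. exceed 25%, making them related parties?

By spousal attribution (R2), Hana Varga is treated as also owning Tobias Varga's interest in Talon Ventures LLC, giving 70% + 30% = 100%.
By spousal attribution (R2), Hana Varga is treated as owning Tobias Varga's 40% interest in Quarry Mining NL.
Chain via Talon Ventures LLC → Ashford Pharma AG (R1): 100% × 61% × 37% = 22.57% of Halcyon Foods Inc.
Chain via Quarry Mining NL → Meridian Realty LP (R1): 40% × 78% × 46% = 14.352% of Halcyon Foods Inc.
Aggregating (R3): 22.57% + 14.352% = 36.922%.
36.922% exceeds the 25% threshold, so Hana is a related party to Halcyon Foods Inc.

Yes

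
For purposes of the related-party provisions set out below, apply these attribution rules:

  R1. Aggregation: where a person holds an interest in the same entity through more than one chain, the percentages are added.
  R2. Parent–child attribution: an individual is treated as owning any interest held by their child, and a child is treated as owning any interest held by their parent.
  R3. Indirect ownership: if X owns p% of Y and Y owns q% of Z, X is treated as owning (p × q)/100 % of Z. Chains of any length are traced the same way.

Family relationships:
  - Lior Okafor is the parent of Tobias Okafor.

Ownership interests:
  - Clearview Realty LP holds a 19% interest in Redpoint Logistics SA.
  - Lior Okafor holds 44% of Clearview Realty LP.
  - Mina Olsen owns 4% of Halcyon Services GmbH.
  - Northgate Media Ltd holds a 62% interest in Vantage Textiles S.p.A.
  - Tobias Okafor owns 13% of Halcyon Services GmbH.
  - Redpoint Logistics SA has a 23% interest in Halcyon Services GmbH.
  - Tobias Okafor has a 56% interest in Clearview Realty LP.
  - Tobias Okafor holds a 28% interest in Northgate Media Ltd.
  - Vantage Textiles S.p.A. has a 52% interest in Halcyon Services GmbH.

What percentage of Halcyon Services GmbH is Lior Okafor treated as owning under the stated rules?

By parent–child attribution (R2), Lior Okafor is treated as also owning Tobias Okafor's interest in Clearview Realty LP, giving 44% + 56% = 100%.
By parent–child attribution (R2), Lior Okafor is treated as owning Tobias Okafor's 28% interest in Northgate Media Ltd.
By parent–child attribution (R2), Lior Okafor is treated as owning Tobias Okafor's 13% interest in Halcyon Services GmbH.
Chain via Clearview Realty LP → Redpoint Logistics SA (R3): 100% × 19% × 23% = 4.37% of Halcyon Services GmbH.
Chain via Northgate Media Ltd → Vantage Textiles S.p.A. (R3): 28% × 62% × 52% = 9.0272% of Halcyon Services GmbH.
Direct interest in Halcyon Services GmbH: 13%.
Aggregating (R1): 4.37% + 9.0272% + 13% = 26.3972%.

26.3972%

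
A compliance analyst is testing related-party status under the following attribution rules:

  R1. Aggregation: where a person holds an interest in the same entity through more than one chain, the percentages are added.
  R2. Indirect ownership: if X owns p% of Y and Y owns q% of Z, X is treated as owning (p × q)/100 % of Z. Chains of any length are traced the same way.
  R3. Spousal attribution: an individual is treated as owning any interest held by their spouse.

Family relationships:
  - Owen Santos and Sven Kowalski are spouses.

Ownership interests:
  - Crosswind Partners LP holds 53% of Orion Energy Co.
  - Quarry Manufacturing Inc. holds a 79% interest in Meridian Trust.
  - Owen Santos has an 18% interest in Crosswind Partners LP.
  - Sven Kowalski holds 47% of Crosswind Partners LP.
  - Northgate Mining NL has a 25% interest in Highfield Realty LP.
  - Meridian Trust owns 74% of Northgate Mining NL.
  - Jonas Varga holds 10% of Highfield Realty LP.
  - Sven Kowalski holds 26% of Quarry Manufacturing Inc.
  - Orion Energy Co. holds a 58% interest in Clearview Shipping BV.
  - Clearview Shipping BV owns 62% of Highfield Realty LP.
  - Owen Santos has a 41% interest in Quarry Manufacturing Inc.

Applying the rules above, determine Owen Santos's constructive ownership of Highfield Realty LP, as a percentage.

22.18027%

By spousal attribution (R3), Owen Santos is treated as also owning Sven Kowalski's interest in Quarry Manufacturing Inc, giving 41% + 26% = 67%.
By spousal attribution (R3), Owen Santos is treated as also owning Sven Kowalski's interest in Crosswind Partners LP, giving 18% + 47% = 65%.
Chain via Quarry Manufacturing Inc. → Meridian Trust → Northgate Mining NL (R2): 67% × 79% × 74% × 25% = 9.79205% of Highfield Realty LP.
Chain via Crosswind Partners LP → Orion Energy Co. → Clearview Shipping BV (R2): 65% × 53% × 58% × 62% = 12.38822% of Highfield Realty LP.
Aggregating (R1): 9.79205% + 12.38822% = 22.18027%.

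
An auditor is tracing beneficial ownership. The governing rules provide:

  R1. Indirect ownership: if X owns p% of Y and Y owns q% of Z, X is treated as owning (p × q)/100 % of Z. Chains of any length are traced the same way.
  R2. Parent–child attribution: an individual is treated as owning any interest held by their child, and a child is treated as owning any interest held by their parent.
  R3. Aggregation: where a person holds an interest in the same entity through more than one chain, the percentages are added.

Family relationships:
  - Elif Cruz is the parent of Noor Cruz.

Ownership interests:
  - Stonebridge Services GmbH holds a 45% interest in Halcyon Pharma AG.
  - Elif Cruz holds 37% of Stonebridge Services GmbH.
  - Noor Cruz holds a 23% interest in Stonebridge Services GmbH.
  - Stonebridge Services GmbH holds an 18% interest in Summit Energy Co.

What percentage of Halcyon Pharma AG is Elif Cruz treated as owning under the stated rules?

By parent–child attribution (R2), Elif Cruz is treated as also owning Noor Cruz's interest in Stonebridge Services GmbH, giving 37% + 23% = 60%.
Chain via Stonebridge Services GmbH (R1): 60% × 45% = 27% of Halcyon Pharma AG.

27%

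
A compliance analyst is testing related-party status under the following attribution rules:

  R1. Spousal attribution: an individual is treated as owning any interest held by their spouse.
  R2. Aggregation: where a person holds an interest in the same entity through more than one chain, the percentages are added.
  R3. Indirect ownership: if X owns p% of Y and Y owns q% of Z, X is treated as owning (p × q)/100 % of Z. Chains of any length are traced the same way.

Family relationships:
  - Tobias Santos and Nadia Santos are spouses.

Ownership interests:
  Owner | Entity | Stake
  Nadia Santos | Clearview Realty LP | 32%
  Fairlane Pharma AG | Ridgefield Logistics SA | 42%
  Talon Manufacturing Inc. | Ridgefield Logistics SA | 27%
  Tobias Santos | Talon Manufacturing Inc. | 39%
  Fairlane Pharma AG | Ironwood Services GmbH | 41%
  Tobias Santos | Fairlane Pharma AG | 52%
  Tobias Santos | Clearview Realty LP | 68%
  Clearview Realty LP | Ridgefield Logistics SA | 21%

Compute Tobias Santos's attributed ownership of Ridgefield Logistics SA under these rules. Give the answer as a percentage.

53.37%

By spousal attribution (R1), Tobias Santos is treated as also owning Nadia Santos's interest in Clearview Realty LP, giving 68% + 32% = 100%.
Chain via Fairlane Pharma AG (R3): 52% × 42% = 21.84% of Ridgefield Logistics SA.
Chain via Clearview Realty LP (R3): 100% × 21% = 21% of Ridgefield Logistics SA.
Chain via Talon Manufacturing Inc. (R3): 39% × 27% = 10.53% of Ridgefield Logistics SA.
Aggregating (R2): 21.84% + 21% + 10.53% = 53.37%.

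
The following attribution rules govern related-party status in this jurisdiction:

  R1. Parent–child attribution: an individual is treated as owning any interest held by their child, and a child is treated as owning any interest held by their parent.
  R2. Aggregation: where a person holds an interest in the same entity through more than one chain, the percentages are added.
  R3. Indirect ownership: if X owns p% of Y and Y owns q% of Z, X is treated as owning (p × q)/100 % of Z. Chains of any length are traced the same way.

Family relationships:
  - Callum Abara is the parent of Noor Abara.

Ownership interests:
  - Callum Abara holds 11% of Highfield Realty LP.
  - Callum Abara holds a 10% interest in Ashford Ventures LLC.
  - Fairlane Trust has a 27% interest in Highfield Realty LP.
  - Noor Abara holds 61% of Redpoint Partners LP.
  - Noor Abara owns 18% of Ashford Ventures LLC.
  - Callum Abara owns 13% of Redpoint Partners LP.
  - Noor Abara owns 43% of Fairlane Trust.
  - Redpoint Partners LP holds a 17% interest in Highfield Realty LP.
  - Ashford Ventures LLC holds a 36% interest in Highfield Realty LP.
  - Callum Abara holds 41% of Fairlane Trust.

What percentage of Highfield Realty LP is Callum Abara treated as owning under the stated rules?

By parent–child attribution (R1), Callum Abara is treated as also owning Noor Abara's interest in Ashford Ventures LLC, giving 10% + 18% = 28%.
By parent–child attribution (R1), Callum Abara is treated as also owning Noor Abara's interest in Fairlane Trust, giving 41% + 43% = 84%.
By parent–child attribution (R1), Callum Abara is treated as also owning Noor Abara's interest in Redpoint Partners LP, giving 13% + 61% = 74%.
Chain via Ashford Ventures LLC (R3): 28% × 36% = 10.08% of Highfield Realty LP.
Chain via Fairlane Trust (R3): 84% × 27% = 22.68% of Highfield Realty LP.
Chain via Redpoint Partners LP (R3): 74% × 17% = 12.58% of Highfield Realty LP.
Direct interest in Highfield Realty LP: 11%.
Aggregating (R2): 10.08% + 22.68% + 12.58% + 11% = 56.34%.

56.34%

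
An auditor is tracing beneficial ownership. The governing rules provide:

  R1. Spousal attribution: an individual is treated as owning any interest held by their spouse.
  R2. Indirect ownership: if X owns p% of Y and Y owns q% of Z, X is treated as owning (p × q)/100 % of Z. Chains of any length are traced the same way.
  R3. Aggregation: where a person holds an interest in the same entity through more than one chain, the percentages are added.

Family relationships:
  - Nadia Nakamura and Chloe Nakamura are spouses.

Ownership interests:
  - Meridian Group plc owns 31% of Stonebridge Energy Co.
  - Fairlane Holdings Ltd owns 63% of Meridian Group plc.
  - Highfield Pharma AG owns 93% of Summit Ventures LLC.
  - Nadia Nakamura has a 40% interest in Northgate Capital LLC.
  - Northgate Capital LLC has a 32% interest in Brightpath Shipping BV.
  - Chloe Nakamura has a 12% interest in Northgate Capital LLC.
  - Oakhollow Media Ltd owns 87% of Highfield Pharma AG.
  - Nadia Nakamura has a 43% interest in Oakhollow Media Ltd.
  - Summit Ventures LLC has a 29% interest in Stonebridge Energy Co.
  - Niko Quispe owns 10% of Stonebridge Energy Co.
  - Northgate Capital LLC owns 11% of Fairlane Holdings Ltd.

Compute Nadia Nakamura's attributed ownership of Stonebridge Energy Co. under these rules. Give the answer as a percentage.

By spousal attribution (R1), Nadia Nakamura is treated as also owning Chloe Nakamura's interest in Northgate Capital LLC, giving 40% + 12% = 52%.
Chain via Northgate Capital LLC → Fairlane Holdings Ltd → Meridian Group plc (R2): 52% × 11% × 63% × 31% = 1.117116% of Stonebridge Energy Co.
Chain via Oakhollow Media Ltd → Highfield Pharma AG → Summit Ventures LLC (R2): 43% × 87% × 93% × 29% = 10.089477% of Stonebridge Energy Co.
Aggregating (R3): 1.117116% + 10.089477% = 11.206593%.

11.206593%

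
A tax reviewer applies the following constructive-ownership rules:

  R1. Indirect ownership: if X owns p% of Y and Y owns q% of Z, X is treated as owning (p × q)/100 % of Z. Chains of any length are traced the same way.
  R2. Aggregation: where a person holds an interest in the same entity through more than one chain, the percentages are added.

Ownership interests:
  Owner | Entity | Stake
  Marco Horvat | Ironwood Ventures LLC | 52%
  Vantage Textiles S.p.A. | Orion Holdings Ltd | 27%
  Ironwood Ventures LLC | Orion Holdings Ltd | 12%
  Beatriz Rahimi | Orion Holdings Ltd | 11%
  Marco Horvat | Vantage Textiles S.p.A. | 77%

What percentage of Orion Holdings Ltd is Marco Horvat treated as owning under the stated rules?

27.03%

Chain via Ironwood Ventures LLC (R1): 52% × 12% = 6.24% of Orion Holdings Ltd.
Chain via Vantage Textiles S.p.A. (R1): 77% × 27% = 20.79% of Orion Holdings Ltd.
Aggregating (R2): 6.24% + 20.79% = 27.03%.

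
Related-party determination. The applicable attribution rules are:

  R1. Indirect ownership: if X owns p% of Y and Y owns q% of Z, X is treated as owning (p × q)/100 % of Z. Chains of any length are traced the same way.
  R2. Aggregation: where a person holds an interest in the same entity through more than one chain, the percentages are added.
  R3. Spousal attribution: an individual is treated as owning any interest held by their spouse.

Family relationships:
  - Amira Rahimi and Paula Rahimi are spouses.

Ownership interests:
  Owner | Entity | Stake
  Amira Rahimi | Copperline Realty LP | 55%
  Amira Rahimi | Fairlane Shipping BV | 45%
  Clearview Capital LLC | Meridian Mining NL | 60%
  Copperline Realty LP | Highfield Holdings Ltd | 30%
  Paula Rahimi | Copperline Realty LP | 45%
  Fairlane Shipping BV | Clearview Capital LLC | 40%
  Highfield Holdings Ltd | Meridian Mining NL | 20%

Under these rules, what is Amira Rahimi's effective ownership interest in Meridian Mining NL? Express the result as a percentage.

By spousal attribution (R3), Amira Rahimi is treated as also owning Paula Rahimi's interest in Copperline Realty LP, giving 55% + 45% = 100%.
Chain via Copperline Realty LP → Highfield Holdings Ltd (R1): 100% × 30% × 20% = 6% of Meridian Mining NL.
Chain via Fairlane Shipping BV → Clearview Capital LLC (R1): 45% × 40% × 60% = 10.8% of Meridian Mining NL.
Aggregating (R2): 6% + 10.8% = 16.8%.

16.8%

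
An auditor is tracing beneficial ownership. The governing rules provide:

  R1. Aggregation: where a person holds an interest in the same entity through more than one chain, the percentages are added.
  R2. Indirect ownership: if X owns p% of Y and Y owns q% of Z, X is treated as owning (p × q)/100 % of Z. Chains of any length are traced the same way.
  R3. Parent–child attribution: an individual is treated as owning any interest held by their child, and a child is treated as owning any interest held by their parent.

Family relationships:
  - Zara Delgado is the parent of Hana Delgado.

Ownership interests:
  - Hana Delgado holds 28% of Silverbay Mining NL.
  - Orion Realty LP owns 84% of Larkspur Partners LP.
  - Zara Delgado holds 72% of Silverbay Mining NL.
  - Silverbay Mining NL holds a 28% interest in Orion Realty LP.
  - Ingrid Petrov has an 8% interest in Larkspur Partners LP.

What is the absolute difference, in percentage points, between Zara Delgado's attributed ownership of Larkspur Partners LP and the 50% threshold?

By parent–child attribution (R3), Zara Delgado is treated as also owning Hana Delgado's interest in Silverbay Mining NL, giving 72% + 28% = 100%.
Chain via Silverbay Mining NL → Orion Realty LP (R2): 100% × 28% × 84% = 23.52% of Larkspur Partners LP.
23.52% falls short of the 50% threshold by 26.48 percentage points.

26.48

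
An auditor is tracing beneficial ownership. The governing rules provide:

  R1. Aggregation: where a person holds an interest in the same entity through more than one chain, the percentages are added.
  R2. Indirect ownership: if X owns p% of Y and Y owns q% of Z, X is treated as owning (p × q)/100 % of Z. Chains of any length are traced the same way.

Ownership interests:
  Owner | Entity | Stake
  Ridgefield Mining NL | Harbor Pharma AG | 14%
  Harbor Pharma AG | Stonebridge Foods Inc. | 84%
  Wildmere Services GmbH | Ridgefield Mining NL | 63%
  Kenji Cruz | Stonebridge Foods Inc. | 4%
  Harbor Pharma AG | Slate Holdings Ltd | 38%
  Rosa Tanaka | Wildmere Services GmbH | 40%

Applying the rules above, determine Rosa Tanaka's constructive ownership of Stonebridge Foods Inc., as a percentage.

2.96352%

Chain via Wildmere Services GmbH → Ridgefield Mining NL → Harbor Pharma AG (R2): 40% × 63% × 14% × 84% = 2.96352% of Stonebridge Foods Inc.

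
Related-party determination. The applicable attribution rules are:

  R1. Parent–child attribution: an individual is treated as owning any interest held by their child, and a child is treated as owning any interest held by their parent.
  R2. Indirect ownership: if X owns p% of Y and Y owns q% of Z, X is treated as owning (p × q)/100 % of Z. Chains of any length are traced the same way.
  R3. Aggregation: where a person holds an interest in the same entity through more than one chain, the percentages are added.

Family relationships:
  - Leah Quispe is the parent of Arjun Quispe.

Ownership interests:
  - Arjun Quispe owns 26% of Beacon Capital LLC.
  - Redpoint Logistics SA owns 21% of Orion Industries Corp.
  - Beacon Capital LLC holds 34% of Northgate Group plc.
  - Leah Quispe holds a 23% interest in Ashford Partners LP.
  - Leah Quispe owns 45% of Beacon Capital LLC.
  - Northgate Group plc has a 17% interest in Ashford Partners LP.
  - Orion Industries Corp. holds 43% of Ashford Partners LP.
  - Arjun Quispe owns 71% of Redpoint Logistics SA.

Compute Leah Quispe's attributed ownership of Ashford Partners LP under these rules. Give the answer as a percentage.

By parent–child attribution (R1), Leah Quispe is treated as also owning Arjun Quispe's interest in Beacon Capital LLC, giving 45% + 26% = 71%.
By parent–child attribution (R1), Leah Quispe is treated as owning Arjun Quispe's 71% interest in Redpoint Logistics SA.
Chain via Beacon Capital LLC → Northgate Group plc (R2): 71% × 34% × 17% = 4.1038% of Ashford Partners LP.
Direct interest in Ashford Partners LP: 23%.
Chain via Redpoint Logistics SA → Orion Industries Corp. (R2): 71% × 21% × 43% = 6.4113% of Ashford Partners LP.
Aggregating (R3): 4.1038% + 23% + 6.4113% = 33.5151%.

33.5151%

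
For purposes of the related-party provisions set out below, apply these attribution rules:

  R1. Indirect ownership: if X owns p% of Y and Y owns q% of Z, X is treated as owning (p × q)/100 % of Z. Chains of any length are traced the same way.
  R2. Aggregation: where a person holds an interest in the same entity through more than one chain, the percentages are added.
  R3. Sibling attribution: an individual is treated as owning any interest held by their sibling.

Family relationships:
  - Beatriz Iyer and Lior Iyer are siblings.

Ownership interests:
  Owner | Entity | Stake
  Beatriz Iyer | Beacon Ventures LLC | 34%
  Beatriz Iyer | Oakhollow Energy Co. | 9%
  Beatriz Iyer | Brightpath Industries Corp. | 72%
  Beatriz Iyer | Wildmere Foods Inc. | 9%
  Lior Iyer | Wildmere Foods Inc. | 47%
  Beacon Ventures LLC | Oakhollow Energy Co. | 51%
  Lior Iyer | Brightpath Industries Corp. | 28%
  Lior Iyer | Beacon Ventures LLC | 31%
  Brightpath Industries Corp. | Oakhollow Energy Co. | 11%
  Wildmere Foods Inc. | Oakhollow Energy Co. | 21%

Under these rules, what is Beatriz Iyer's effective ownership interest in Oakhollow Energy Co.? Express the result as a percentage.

By sibling attribution (R3), Beatriz Iyer is treated as also owning Lior Iyer's interest in Wildmere Foods Inc, giving 9% + 47% = 56%.
By sibling attribution (R3), Beatriz Iyer is treated as also owning Lior Iyer's interest in Brightpath Industries Corp, giving 72% + 28% = 100%.
By sibling attribution (R3), Beatriz Iyer is treated as also owning Lior Iyer's interest in Beacon Ventures LLC, giving 34% + 31% = 65%.
Chain via Wildmere Foods Inc. (R1): 56% × 21% = 11.76% of Oakhollow Energy Co.
Chain via Brightpath Industries Corp. (R1): 100% × 11% = 11% of Oakhollow Energy Co.
Chain via Beacon Ventures LLC (R1): 65% × 51% = 33.15% of Oakhollow Energy Co.
Direct interest in Oakhollow Energy Co: 9%.
Aggregating (R2): 11.76% + 11% + 33.15% + 9% = 64.91%.

64.91%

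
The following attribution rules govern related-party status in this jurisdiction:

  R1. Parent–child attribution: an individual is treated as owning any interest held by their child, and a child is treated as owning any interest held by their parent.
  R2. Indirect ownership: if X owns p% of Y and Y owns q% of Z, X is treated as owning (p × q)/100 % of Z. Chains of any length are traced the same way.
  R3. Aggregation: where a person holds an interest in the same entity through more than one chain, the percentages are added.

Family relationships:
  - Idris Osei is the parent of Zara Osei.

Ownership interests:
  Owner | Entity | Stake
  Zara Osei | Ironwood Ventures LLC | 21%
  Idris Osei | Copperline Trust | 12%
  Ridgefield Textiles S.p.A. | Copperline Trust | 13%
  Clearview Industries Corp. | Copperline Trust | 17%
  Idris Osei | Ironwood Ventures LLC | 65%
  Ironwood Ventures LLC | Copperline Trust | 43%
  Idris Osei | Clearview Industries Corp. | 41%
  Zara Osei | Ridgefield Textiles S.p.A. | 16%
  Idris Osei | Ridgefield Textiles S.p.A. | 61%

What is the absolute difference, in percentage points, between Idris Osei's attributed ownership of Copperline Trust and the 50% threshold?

By parent–child attribution (R1), Idris Osei is treated as also owning Zara Osei's interest in Ironwood Ventures LLC, giving 65% + 21% = 86%.
By parent–child attribution (R1), Idris Osei is treated as also owning Zara Osei's interest in Ridgefield Textiles S.p.A, giving 61% + 16% = 77%.
Chain via Ironwood Ventures LLC (R2): 86% × 43% = 36.98% of Copperline Trust.
Chain via Ridgefield Textiles S.p.A. (R2): 77% × 13% = 10.01% of Copperline Trust.
Chain via Clearview Industries Corp. (R2): 41% × 17% = 6.97% of Copperline Trust.
Direct interest in Copperline Trust: 12%.
Aggregating (R3): 36.98% + 10.01% + 6.97% + 12% = 65.96%.
65.96% exceeds the 50% threshold by 15.96 percentage points.

15.96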